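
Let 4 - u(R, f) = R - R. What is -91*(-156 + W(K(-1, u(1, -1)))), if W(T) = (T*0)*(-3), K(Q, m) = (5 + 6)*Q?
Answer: 14196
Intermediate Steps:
u(R, f) = 4 (u(R, f) = 4 - (R - R) = 4 - 1*0 = 4 + 0 = 4)
K(Q, m) = 11*Q
W(T) = 0 (W(T) = 0*(-3) = 0)
-91*(-156 + W(K(-1, u(1, -1)))) = -91*(-156 + 0) = -91*(-156) = 14196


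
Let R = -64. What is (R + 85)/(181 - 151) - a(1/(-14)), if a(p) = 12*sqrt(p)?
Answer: 7/10 - 6*I*sqrt(14)/7 ≈ 0.7 - 3.2071*I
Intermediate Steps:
(R + 85)/(181 - 151) - a(1/(-14)) = (-64 + 85)/(181 - 151) - 12*sqrt(1/(-14)) = 21/30 - 12*sqrt(-1/14) = 21*(1/30) - 12*I*sqrt(14)/14 = 7/10 - 6*I*sqrt(14)/7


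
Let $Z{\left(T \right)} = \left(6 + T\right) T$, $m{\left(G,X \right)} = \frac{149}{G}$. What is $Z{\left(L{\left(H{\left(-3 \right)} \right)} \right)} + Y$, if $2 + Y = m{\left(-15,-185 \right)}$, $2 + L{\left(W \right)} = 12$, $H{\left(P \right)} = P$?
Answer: $\frac{2221}{15} \approx 148.07$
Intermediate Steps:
$L{\left(W \right)} = 10$ ($L{\left(W \right)} = -2 + 12 = 10$)
$Z{\left(T \right)} = T \left(6 + T\right)$
$Y = - \frac{179}{15}$ ($Y = -2 + \frac{149}{-15} = -2 + 149 \left(- \frac{1}{15}\right) = -2 - \frac{149}{15} = - \frac{179}{15} \approx -11.933$)
$Z{\left(L{\left(H{\left(-3 \right)} \right)} \right)} + Y = 10 \left(6 + 10\right) - \frac{179}{15} = 10 \cdot 16 - \frac{179}{15} = 160 - \frac{179}{15} = \frac{2221}{15}$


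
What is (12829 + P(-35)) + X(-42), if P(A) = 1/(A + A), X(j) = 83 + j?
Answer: 900899/70 ≈ 12870.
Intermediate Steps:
P(A) = 1/(2*A)
(12829 + P(-35)) + X(-42) = (12829 + (½)/(-35)) + (83 - 42) = (12829 + (½)*(-1/35)) + 41 = (12829 - 1/70) + 41 = 898029/70 + 41 = 900899/70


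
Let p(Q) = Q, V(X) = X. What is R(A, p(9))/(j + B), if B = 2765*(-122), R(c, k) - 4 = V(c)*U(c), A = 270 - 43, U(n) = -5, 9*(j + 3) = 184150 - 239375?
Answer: 10179/3091222 ≈ 0.0032929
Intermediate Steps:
j = -55252/9 (j = -3 + (184150 - 239375)/9 = -3 + (⅑)*(-55225) = -3 - 55225/9 = -55252/9 ≈ -6139.1)
A = 227
R(c, k) = 4 - 5*c (R(c, k) = 4 + c*(-5) = 4 - 5*c)
B = -337330
R(A, p(9))/(j + B) = (4 - 5*227)/(-55252/9 - 337330) = (4 - 1135)/(-3091222/9) = -1131*(-9/3091222) = 10179/3091222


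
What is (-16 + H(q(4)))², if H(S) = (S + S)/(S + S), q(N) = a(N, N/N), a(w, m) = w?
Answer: 225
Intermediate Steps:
q(N) = N
H(S) = 1 (H(S) = (2*S)/((2*S)) = (2*S)*(1/(2*S)) = 1)
(-16 + H(q(4)))² = (-16 + 1)² = (-15)² = 225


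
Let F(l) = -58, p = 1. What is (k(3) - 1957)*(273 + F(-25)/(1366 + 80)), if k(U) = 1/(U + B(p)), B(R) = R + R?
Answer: -386174480/723 ≈ -5.3413e+5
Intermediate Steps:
B(R) = 2*R
k(U) = 1/(2 + U) (k(U) = 1/(U + 2*1) = 1/(U + 2) = 1/(2 + U))
(k(3) - 1957)*(273 + F(-25)/(1366 + 80)) = (1/(2 + 3) - 1957)*(273 - 58/(1366 + 80)) = (1/5 - 1957)*(273 - 58/1446) = (⅕ - 1957)*(273 - 58*1/1446) = -9784*(273 - 29/723)/5 = -9784/5*197350/723 = -386174480/723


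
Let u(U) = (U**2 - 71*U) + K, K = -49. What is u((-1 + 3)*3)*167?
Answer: -73313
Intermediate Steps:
u(U) = -49 + U**2 - 71*U (u(U) = (U**2 - 71*U) - 49 = -49 + U**2 - 71*U)
u((-1 + 3)*3)*167 = (-49 + ((-1 + 3)*3)**2 - 71*(-1 + 3)*3)*167 = (-49 + (2*3)**2 - 142*3)*167 = (-49 + 6**2 - 71*6)*167 = (-49 + 36 - 426)*167 = -439*167 = -73313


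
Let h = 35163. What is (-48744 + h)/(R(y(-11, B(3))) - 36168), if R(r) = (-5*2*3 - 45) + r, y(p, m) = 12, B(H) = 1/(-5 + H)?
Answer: 4527/12077 ≈ 0.37484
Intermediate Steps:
R(r) = -75 + r (R(r) = (-10*3 - 45) + r = (-30 - 45) + r = -75 + r)
(-48744 + h)/(R(y(-11, B(3))) - 36168) = (-48744 + 35163)/((-75 + 12) - 36168) = -13581/(-63 - 36168) = -13581/(-36231) = -13581*(-1/36231) = 4527/12077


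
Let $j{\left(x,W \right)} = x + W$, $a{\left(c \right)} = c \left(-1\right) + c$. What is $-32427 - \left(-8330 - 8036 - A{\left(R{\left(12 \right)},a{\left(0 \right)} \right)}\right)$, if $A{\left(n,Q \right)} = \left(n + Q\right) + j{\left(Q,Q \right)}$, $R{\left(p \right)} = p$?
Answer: $-16049$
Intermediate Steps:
$a{\left(c \right)} = 0$ ($a{\left(c \right)} = - c + c = 0$)
$j{\left(x,W \right)} = W + x$
$A{\left(n,Q \right)} = n + 3 Q$ ($A{\left(n,Q \right)} = \left(n + Q\right) + \left(Q + Q\right) = \left(Q + n\right) + 2 Q = n + 3 Q$)
$-32427 - \left(-8330 - 8036 - A{\left(R{\left(12 \right)},a{\left(0 \right)} \right)}\right) = -32427 + \left(\left(12 + 3 \cdot 0\right) - \left(-8330 - 8036\right)\right) = -32427 + \left(\left(12 + 0\right) - \left(-8330 - 8036\right)\right) = -32427 + \left(12 - -16366\right) = -32427 + \left(12 + 16366\right) = -32427 + 16378 = -16049$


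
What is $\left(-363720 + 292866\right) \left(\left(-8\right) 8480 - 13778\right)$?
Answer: $5782961772$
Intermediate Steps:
$\left(-363720 + 292866\right) \left(\left(-8\right) 8480 - 13778\right) = - 70854 \left(-67840 - 13778\right) = \left(-70854\right) \left(-81618\right) = 5782961772$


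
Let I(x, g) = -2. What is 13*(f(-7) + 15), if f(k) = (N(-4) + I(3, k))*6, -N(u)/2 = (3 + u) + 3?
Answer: -273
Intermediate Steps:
N(u) = -12 - 2*u (N(u) = -2*((3 + u) + 3) = -2*(6 + u) = -12 - 2*u)
f(k) = -36 (f(k) = ((-12 - 2*(-4)) - 2)*6 = ((-12 + 8) - 2)*6 = (-4 - 2)*6 = -6*6 = -36)
13*(f(-7) + 15) = 13*(-36 + 15) = 13*(-21) = -273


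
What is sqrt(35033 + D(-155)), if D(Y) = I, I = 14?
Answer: sqrt(35047) ≈ 187.21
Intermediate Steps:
D(Y) = 14
sqrt(35033 + D(-155)) = sqrt(35033 + 14) = sqrt(35047)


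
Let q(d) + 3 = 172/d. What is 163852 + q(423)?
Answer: 69308299/423 ≈ 1.6385e+5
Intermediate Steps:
q(d) = -3 + 172/d
163852 + q(423) = 163852 + (-3 + 172/423) = 163852 - 1097/423 = 69308299/423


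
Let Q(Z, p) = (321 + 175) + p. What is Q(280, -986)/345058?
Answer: -5/3521 ≈ -0.0014201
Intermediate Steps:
Q(Z, p) = 496 + p
Q(280, -986)/345058 = (496 - 986)/345058 = -490*1/345058 = -5/3521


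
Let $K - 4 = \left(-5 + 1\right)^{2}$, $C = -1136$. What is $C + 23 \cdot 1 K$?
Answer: $-676$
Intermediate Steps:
$K = 20$ ($K = 4 + \left(-5 + 1\right)^{2} = 4 + \left(-4\right)^{2} = 4 + 16 = 20$)
$C + 23 \cdot 1 K = -1136 + 23 \cdot 1 \cdot 20 = -1136 + 23 \cdot 20 = -1136 + 460 = -676$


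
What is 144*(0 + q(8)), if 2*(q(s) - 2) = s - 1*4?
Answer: 576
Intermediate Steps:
q(s) = s/2 (q(s) = 2 + (s - 1*4)/2 = 2 + (s - 4)/2 = 2 + (-4 + s)/2 = 2 + (-2 + s/2) = s/2)
144*(0 + q(8)) = 144*(0 + (1/2)*8) = 144*(0 + 4) = 144*4 = 576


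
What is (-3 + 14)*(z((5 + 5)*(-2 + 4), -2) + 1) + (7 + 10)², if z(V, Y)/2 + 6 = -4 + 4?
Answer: 168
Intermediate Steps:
z(V, Y) = -12 (z(V, Y) = -12 + 2*(-4 + 4) = -12 + 2*0 = -12 + 0 = -12)
(-3 + 14)*(z((5 + 5)*(-2 + 4), -2) + 1) + (7 + 10)² = (-3 + 14)*(-12 + 1) + (7 + 10)² = 11*(-11) + 17² = -121 + 289 = 168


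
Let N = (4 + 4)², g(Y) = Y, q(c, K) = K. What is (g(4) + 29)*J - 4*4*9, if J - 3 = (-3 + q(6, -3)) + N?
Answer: 1869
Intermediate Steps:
N = 64 (N = 8² = 64)
J = 61 (J = 3 + ((-3 - 3) + 64) = 3 + (-6 + 64) = 3 + 58 = 61)
(g(4) + 29)*J - 4*4*9 = (4 + 29)*61 - 4*4*9 = 33*61 - 16*9 = 2013 - 144 = 1869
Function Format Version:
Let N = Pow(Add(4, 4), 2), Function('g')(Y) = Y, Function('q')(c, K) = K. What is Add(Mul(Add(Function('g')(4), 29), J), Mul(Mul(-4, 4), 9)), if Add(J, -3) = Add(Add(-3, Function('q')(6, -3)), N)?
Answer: 1869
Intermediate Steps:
N = 64 (N = Pow(8, 2) = 64)
J = 61 (J = Add(3, Add(Add(-3, -3), 64)) = Add(3, Add(-6, 64)) = Add(3, 58) = 61)
Add(Mul(Add(Function('g')(4), 29), J), Mul(Mul(-4, 4), 9)) = Add(Mul(Add(4, 29), 61), Mul(Mul(-4, 4), 9)) = Add(Mul(33, 61), Mul(-16, 9)) = Add(2013, -144) = 1869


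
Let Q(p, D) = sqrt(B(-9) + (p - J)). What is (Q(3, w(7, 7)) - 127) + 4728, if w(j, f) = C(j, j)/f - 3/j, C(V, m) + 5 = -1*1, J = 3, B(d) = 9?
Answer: 4604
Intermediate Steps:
C(V, m) = -6 (C(V, m) = -5 - 1*1 = -5 - 1 = -6)
w(j, f) = -6/f - 3/j
Q(p, D) = sqrt(6 + p) (Q(p, D) = sqrt(9 + (p - 1*3)) = sqrt(9 + (p - 3)) = sqrt(9 + (-3 + p)) = sqrt(6 + p))
(Q(3, w(7, 7)) - 127) + 4728 = (sqrt(6 + 3) - 127) + 4728 = (sqrt(9) - 127) + 4728 = (3 - 127) + 4728 = -124 + 4728 = 4604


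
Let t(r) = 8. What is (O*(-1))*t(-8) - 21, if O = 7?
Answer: -77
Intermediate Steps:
(O*(-1))*t(-8) - 21 = (7*(-1))*8 - 21 = -7*8 - 21 = -56 - 21 = -77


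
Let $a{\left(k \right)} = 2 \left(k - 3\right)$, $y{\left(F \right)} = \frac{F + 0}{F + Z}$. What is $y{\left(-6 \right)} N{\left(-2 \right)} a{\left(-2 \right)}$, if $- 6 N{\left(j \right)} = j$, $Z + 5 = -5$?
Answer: $- \frac{5}{4} \approx -1.25$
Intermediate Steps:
$Z = -10$ ($Z = -5 - 5 = -10$)
$y{\left(F \right)} = \frac{F}{-10 + F}$ ($y{\left(F \right)} = \frac{F + 0}{F - 10} = \frac{F}{-10 + F}$)
$a{\left(k \right)} = -6 + 2 k$ ($a{\left(k \right)} = 2 \left(-3 + k\right) = -6 + 2 k$)
$N{\left(j \right)} = - \frac{j}{6}$
$y{\left(-6 \right)} N{\left(-2 \right)} a{\left(-2 \right)} = - \frac{6}{-10 - 6} \left(\left(- \frac{1}{6}\right) \left(-2\right)\right) \left(-6 + 2 \left(-2\right)\right) = - \frac{6}{-16} \cdot \frac{1}{3} \left(-6 - 4\right) = \left(-6\right) \left(- \frac{1}{16}\right) \frac{1}{3} \left(-10\right) = \frac{3}{8} \cdot \frac{1}{3} \left(-10\right) = \frac{1}{8} \left(-10\right) = - \frac{5}{4}$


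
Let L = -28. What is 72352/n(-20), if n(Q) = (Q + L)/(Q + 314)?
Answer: -443156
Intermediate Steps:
n(Q) = (-28 + Q)/(314 + Q) (n(Q) = (Q - 28)/(Q + 314) = (-28 + Q)/(314 + Q))
72352/n(-20) = 72352/(((-28 - 20)/(314 - 20))) = 72352/((-48/294)) = 72352/(((1/294)*(-48))) = 72352/(-8/49) = 72352*(-49/8) = -443156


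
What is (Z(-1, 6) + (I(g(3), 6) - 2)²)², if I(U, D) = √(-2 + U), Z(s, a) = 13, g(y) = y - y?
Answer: 193 - 120*I*√2 ≈ 193.0 - 169.71*I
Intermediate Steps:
g(y) = 0
(Z(-1, 6) + (I(g(3), 6) - 2)²)² = (13 + (√(-2 + 0) - 2)²)² = (13 + (√(-2) - 2)²)² = (13 + (I*√2 - 2)²)² = (13 + (-2 + I*√2)²)²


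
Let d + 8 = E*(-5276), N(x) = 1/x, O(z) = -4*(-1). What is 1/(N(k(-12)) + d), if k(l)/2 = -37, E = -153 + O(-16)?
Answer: 74/58172583 ≈ 1.2721e-6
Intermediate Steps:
O(z) = 4
E = -149 (E = -153 + 4 = -149)
k(l) = -74 (k(l) = 2*(-37) = -74)
d = 786116 (d = -8 - 149*(-5276) = -8 + 786124 = 786116)
1/(N(k(-12)) + d) = 1/(1/(-74) + 786116) = 1/(-1/74 + 786116) = 1/(58172583/74) = 74/58172583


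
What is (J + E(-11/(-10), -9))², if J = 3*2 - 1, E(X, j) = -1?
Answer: 16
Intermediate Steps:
J = 5 (J = 6 - 1 = 5)
(J + E(-11/(-10), -9))² = (5 - 1)² = 4² = 16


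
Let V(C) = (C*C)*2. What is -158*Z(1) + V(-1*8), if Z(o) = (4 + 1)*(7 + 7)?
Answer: -10932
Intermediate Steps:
Z(o) = 70 (Z(o) = 5*14 = 70)
V(C) = 2*C² (V(C) = C²*2 = 2*C²)
-158*Z(1) + V(-1*8) = -158*70 + 2*(-1*8)² = -11060 + 2*(-8)² = -11060 + 2*64 = -11060 + 128 = -10932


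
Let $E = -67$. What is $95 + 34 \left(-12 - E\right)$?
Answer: $1965$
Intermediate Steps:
$95 + 34 \left(-12 - E\right) = 95 + 34 \left(-12 - -67\right) = 95 + 34 \left(-12 + 67\right) = 95 + 34 \cdot 55 = 95 + 1870 = 1965$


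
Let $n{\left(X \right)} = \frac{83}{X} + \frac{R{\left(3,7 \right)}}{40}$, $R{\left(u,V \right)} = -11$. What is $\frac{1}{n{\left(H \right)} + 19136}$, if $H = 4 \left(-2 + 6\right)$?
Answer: $\frac{80}{1531273} \approx 5.2244 \cdot 10^{-5}$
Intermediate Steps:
$H = 16$ ($H = 4 \cdot 4 = 16$)
$n{\left(X \right)} = - \frac{11}{40} + \frac{83}{X}$ ($n{\left(X \right)} = \frac{83}{X} - \frac{11}{40} = - \frac{11}{40} + \frac{83}{X}$)
$\frac{1}{n{\left(H \right)} + 19136} = \frac{1}{\left(- \frac{11}{40} + \frac{83}{16}\right) + 19136} = \frac{1}{\frac{393}{80} + 19136} = \frac{1}{\frac{1531273}{80}} = \frac{80}{1531273}$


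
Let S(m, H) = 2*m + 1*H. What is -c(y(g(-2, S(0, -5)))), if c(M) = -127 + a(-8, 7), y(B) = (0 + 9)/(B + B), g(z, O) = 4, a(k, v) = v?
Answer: 120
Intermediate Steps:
S(m, H) = H + 2*m (S(m, H) = 2*m + H = H + 2*m)
y(B) = 9/(2*B) (y(B) = 9/((2*B)) = 9*(1/(2*B)) = 9/(2*B))
c(M) = -120 (c(M) = -127 + 7 = -120)
-c(y(g(-2, S(0, -5)))) = -1*(-120) = 120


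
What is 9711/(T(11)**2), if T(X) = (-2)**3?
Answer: 9711/64 ≈ 151.73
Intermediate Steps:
T(X) = -8
9711/(T(11)**2) = 9711/((-8)**2) = 9711/64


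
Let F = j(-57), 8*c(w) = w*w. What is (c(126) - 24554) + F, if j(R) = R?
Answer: -45253/2 ≈ -22627.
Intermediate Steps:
c(w) = w²/8 (c(w) = (w*w)/8 = w²/8)
F = -57
(c(126) - 24554) + F = ((⅛)*126² - 24554) - 57 = ((⅛)*15876 - 24554) - 57 = (3969/2 - 24554) - 57 = -45139/2 - 57 = -45253/2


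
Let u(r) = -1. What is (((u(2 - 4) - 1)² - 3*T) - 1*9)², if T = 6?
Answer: 529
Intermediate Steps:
(((u(2 - 4) - 1)² - 3*T) - 1*9)² = (((-1 - 1)² - 3*6) - 1*9)² = (((-2)² - 18) - 9)² = ((4 - 18) - 9)² = (-14 - 9)² = (-23)² = 529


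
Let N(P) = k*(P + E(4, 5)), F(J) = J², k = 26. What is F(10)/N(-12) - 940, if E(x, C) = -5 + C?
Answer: -73345/78 ≈ -940.32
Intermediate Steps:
N(P) = 26*P (N(P) = 26*(P + (-5 + 5)) = 26*(P + 0) = 26*P)
F(10)/N(-12) - 940 = 10²/(26*(-12)) - 940 = 100/(-312) - 940 = -1/312*100 - 940 = -25/78 - 940 = -73345/78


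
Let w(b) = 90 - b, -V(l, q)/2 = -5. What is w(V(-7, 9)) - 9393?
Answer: -9313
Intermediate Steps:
V(l, q) = 10 (V(l, q) = -2*(-5) = 10)
w(V(-7, 9)) - 9393 = (90 - 1*10) - 9393 = (90 - 10) - 9393 = 80 - 9393 = -9313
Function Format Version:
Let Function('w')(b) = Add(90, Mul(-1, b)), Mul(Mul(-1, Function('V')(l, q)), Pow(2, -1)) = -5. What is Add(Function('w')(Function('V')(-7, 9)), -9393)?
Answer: -9313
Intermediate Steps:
Function('V')(l, q) = 10 (Function('V')(l, q) = Mul(-2, -5) = 10)
Add(Function('w')(Function('V')(-7, 9)), -9393) = Add(Add(90, Mul(-1, 10)), -9393) = Add(Add(90, -10), -9393) = Add(80, -9393) = -9313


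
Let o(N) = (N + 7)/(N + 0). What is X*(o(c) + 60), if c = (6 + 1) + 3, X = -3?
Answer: -1851/10 ≈ -185.10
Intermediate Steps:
c = 10 (c = 7 + 3 = 10)
o(N) = (7 + N)/N
X*(o(c) + 60) = -3*((7 + 10)/10 + 60) = -3*((1/10)*17 + 60) = -3*(17/10 + 60) = -3*617/10 = -1851/10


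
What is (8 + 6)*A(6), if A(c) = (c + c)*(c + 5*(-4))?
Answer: -2352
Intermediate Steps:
A(c) = 2*c*(-20 + c) (A(c) = (2*c)*(c - 20) = (2*c)*(-20 + c) = 2*c*(-20 + c))
(8 + 6)*A(6) = (8 + 6)*(2*6*(-20 + 6)) = 14*(2*6*(-14)) = 14*(-168) = -2352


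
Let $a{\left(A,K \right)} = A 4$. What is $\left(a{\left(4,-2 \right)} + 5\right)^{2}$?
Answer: $441$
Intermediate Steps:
$a{\left(A,K \right)} = 4 A$
$\left(a{\left(4,-2 \right)} + 5\right)^{2} = \left(4 \cdot 4 + 5\right)^{2} = \left(16 + 5\right)^{2} = 21^{2} = 441$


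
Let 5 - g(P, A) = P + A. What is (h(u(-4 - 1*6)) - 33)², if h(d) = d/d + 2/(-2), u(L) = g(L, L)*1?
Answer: 1089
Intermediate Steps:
g(P, A) = 5 - A - P (g(P, A) = 5 - (P + A) = 5 - (A + P) = 5 + (-A - P) = 5 - A - P)
u(L) = 5 - 2*L (u(L) = (5 - L - L)*1 = (5 - 2*L)*1 = 5 - 2*L)
h(d) = 0 (h(d) = 1 + 2*(-½) = 1 - 1 = 0)
(h(u(-4 - 1*6)) - 33)² = (0 - 33)² = (-33)² = 1089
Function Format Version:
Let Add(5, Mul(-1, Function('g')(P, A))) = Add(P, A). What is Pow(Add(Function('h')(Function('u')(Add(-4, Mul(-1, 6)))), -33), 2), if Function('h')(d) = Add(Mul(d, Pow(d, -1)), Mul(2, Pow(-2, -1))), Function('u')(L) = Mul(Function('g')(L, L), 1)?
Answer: 1089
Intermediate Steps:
Function('g')(P, A) = Add(5, Mul(-1, A), Mul(-1, P)) (Function('g')(P, A) = Add(5, Mul(-1, Add(P, A))) = Add(5, Mul(-1, Add(A, P))) = Add(5, Add(Mul(-1, A), Mul(-1, P))) = Add(5, Mul(-1, A), Mul(-1, P)))
Function('u')(L) = Add(5, Mul(-2, L)) (Function('u')(L) = Mul(Add(5, Mul(-1, L), Mul(-1, L)), 1) = Mul(Add(5, Mul(-2, L)), 1) = Add(5, Mul(-2, L)))
Function('h')(d) = 0 (Function('h')(d) = Add(1, Mul(2, Rational(-1, 2))) = Add(1, -1) = 0)
Pow(Add(Function('h')(Function('u')(Add(-4, Mul(-1, 6)))), -33), 2) = Pow(Add(0, -33), 2) = Pow(-33, 2) = 1089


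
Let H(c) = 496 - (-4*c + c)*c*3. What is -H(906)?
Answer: -7388020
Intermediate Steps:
H(c) = 496 + 9*c**2 (H(c) = 496 - (-3*c)*c*3 = 496 - (-3*c**2)*3 = 496 - (-9)*c**2 = 496 + 9*c**2)
-H(906) = -(496 + 9*906**2) = -(496 + 9*820836) = -(496 + 7387524) = -1*7388020 = -7388020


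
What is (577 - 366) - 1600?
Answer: -1389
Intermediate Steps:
(577 - 366) - 1600 = 211 - 1600 = -1389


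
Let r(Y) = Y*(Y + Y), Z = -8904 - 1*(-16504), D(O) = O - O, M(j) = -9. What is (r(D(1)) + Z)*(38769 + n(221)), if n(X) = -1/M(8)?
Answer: 2651807200/9 ≈ 2.9465e+8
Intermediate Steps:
n(X) = 1/9 (n(X) = -1/(-9) = -1*(-1/9) = 1/9)
D(O) = 0
Z = 7600 (Z = -8904 + 16504 = 7600)
r(Y) = 2*Y**2 (r(Y) = Y*(2*Y) = 2*Y**2)
(r(D(1)) + Z)*(38769 + n(221)) = (2*0**2 + 7600)*(38769 + 1/9) = (2*0 + 7600)*(348922/9) = (0 + 7600)*(348922/9) = 7600*(348922/9) = 2651807200/9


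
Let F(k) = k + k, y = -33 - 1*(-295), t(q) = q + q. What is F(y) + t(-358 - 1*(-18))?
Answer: -156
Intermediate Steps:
t(q) = 2*q
y = 262 (y = -33 + 295 = 262)
F(k) = 2*k
F(y) + t(-358 - 1*(-18)) = 2*262 + 2*(-358 - 1*(-18)) = 524 + 2*(-358 + 18) = 524 + 2*(-340) = 524 - 680 = -156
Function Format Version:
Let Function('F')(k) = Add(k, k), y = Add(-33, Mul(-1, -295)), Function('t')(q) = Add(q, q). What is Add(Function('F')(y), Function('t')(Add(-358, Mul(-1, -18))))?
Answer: -156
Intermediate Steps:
Function('t')(q) = Mul(2, q)
y = 262 (y = Add(-33, 295) = 262)
Function('F')(k) = Mul(2, k)
Add(Function('F')(y), Function('t')(Add(-358, Mul(-1, -18)))) = Add(Mul(2, 262), Mul(2, Add(-358, Mul(-1, -18)))) = Add(524, Mul(2, Add(-358, 18))) = Add(524, Mul(2, -340)) = Add(524, -680) = -156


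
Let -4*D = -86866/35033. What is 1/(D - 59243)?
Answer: -70066/4150876605 ≈ -1.6880e-5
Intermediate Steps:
D = 43433/70066 (D = -(-43433)/(2*35033) = -1/4*(-86866/35033) = 43433/70066 ≈ 0.61989)
1/(D - 59243) = 1/(43433/70066 - 59243) = 1/(-4150876605/70066) = -70066/4150876605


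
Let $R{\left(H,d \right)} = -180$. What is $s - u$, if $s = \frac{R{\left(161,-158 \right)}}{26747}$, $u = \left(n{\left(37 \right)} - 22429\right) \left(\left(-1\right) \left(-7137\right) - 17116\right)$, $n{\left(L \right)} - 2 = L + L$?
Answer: $- \frac{5966201520669}{26747} \approx -2.2306 \cdot 10^{8}$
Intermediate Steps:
$n{\left(L \right)} = 2 + 2 L$ ($n{\left(L \right)} = 2 + \left(L + L\right) = 2 + 2 L$)
$u = 223060587$ ($u = \left(\left(2 + 2 \cdot 37\right) - 22429\right) \left(\left(-1\right) \left(-7137\right) - 17116\right) = \left(\left(2 + 74\right) - 22429\right) \left(7137 - 17116\right) = \left(76 - 22429\right) \left(-9979\right) = \left(-22353\right) \left(-9979\right) = 223060587$)
$s = - \frac{180}{26747} \approx -0.0067297$
$s - u = - \frac{180}{26747} - 223060587 = - \frac{5966201520669}{26747}$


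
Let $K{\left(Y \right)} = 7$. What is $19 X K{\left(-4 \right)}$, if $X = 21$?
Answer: $2793$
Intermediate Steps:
$19 X K{\left(-4 \right)} = 19 \cdot 21 \cdot 7 = 399 \cdot 7 = 2793$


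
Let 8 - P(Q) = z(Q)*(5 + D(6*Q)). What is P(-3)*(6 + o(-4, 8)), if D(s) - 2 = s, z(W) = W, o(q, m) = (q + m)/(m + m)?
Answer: -625/4 ≈ -156.25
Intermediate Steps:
o(q, m) = (m + q)/(2*m) (o(q, m) = (m + q)/((2*m)) = (m + q)*(1/(2*m)) = (m + q)/(2*m))
D(s) = 2 + s
P(Q) = 8 - Q*(7 + 6*Q) (P(Q) = 8 - Q*(5 + (2 + 6*Q)) = 8 - Q*(7 + 6*Q))
P(-3)*(6 + o(-4, 8)) = (8 - 7*(-3) - 6*(-3)²)*(6 + (½)*(8 - 4)/8) = (8 + 21 - 6*9)*(6 + (½)*(⅛)*4) = (8 + 21 - 54)*(6 + ¼) = -25*25/4 = -625/4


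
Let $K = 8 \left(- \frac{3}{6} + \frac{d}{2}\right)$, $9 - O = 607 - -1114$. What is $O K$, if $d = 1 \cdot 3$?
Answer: $-13696$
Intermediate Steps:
$d = 3$
$O = -1712$ ($O = 9 - \left(607 - -1114\right) = 9 - \left(607 + 1114\right) = 9 - 1721 = -1712$)
$K = 8$ ($K = 8 \left(- \frac{3}{6} + \frac{3}{2}\right) = 8 \left(\left(-3\right) \frac{1}{6} + 3 \cdot \frac{1}{2}\right) = 8 \left(- \frac{1}{2} + \frac{3}{2}\right) = 8 \cdot 1 = 8$)
$O K = \left(-1712\right) 8 = -13696$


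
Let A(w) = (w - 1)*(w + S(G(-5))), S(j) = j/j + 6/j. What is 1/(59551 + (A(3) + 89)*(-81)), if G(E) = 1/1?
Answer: 1/50722 ≈ 1.9715e-5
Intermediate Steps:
G(E) = 1
S(j) = 1 + 6/j
A(w) = (-1 + w)*(7 + w) (A(w) = (w - 1)*(w + (6 + 1)/1) = (-1 + w)*(w + 1*7) = (-1 + w)*(w + 7) = (-1 + w)*(7 + w))
1/(59551 + (A(3) + 89)*(-81)) = 1/(59551 + ((-7 + 3² + 6*3) + 89)*(-81)) = 1/(59551 + ((-7 + 9 + 18) + 89)*(-81)) = 1/(59551 + (20 + 89)*(-81)) = 1/(59551 + 109*(-81)) = 1/(59551 - 8829) = 1/50722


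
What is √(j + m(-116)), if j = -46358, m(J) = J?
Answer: I*√46474 ≈ 215.58*I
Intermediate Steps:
√(j + m(-116)) = √(-46358 - 116) = √(-46474) = I*√46474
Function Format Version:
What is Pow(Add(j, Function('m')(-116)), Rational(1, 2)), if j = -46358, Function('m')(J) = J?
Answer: Mul(I, Pow(46474, Rational(1, 2))) ≈ Mul(215.58, I)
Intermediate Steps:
Pow(Add(j, Function('m')(-116)), Rational(1, 2)) = Pow(Add(-46358, -116), Rational(1, 2)) = Pow(-46474, Rational(1, 2)) = Mul(I, Pow(46474, Rational(1, 2)))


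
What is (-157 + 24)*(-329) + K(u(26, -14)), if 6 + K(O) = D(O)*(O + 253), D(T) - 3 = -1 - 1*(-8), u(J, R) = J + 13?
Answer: 46671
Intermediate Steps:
u(J, R) = 13 + J
D(T) = 10 (D(T) = 3 + (-1 - 1*(-8)) = 3 + (-1 + 8) = 3 + 7 = 10)
K(O) = 2524 + 10*O (K(O) = -6 + 10*(O + 253) = -6 + 10*(253 + O) = -6 + (2530 + 10*O) = 2524 + 10*O)
(-157 + 24)*(-329) + K(u(26, -14)) = (-157 + 24)*(-329) + (2524 + 10*(13 + 26)) = -133*(-329) + (2524 + 10*39) = 43757 + (2524 + 390) = 43757 + 2914 = 46671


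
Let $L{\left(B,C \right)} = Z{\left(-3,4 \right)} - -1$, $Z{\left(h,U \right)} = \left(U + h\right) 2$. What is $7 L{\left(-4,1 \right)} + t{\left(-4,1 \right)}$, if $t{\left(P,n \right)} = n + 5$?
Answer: $27$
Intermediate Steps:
$Z{\left(h,U \right)} = 2 U + 2 h$
$t{\left(P,n \right)} = 5 + n$
$L{\left(B,C \right)} = 3$ ($L{\left(B,C \right)} = \left(2 \cdot 4 + 2 \left(-3\right)\right) - -1 = \left(8 - 6\right) + 1 = 2 + 1 = 3$)
$7 L{\left(-4,1 \right)} + t{\left(-4,1 \right)} = 7 \cdot 3 + \left(5 + 1\right) = 21 + 6 = 27$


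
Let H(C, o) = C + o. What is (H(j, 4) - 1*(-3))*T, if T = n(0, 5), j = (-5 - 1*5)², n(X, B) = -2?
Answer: -214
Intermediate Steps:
j = 100 (j = (-5 - 5)² = (-10)² = 100)
T = -2
(H(j, 4) - 1*(-3))*T = ((100 + 4) - 1*(-3))*(-2) = (104 + 3)*(-2) = 107*(-2) = -214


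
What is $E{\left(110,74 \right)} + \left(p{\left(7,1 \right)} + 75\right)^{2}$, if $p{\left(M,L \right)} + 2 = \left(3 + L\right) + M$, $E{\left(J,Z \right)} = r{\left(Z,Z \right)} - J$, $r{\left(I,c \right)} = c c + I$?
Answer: $12496$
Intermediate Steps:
$r{\left(I,c \right)} = I + c^{2}$ ($r{\left(I,c \right)} = c^{2} + I = I + c^{2}$)
$E{\left(J,Z \right)} = Z + Z^{2} - J$ ($E{\left(J,Z \right)} = \left(Z + Z^{2}\right) - J = Z + Z^{2} - J$)
$p{\left(M,L \right)} = 1 + L + M$ ($p{\left(M,L \right)} = -2 + \left(\left(3 + L\right) + M\right) = -2 + \left(3 + L + M\right) = 1 + L + M$)
$E{\left(110,74 \right)} + \left(p{\left(7,1 \right)} + 75\right)^{2} = \left(74 + 74^{2} - 110\right) + \left(\left(1 + 1 + 7\right) + 75\right)^{2} = \left(74 + 5476 - 110\right) + \left(9 + 75\right)^{2} = 5440 + 84^{2} = 5440 + 7056 = 12496$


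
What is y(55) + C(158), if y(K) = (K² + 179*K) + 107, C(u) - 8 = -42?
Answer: 12943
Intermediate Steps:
C(u) = -34 (C(u) = 8 - 42 = -34)
y(K) = 107 + K² + 179*K
y(55) + C(158) = (107 + 55² + 179*55) - 34 = (107 + 3025 + 9845) - 34 = 12977 - 34 = 12943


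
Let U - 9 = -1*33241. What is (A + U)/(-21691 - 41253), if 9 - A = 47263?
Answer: 5749/4496 ≈ 1.2787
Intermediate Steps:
U = -33232 (U = 9 - 1*33241 = 9 - 33241 = -33232)
A = -47254 (A = 9 - 1*47263 = 9 - 47263 = -47254)
(A + U)/(-21691 - 41253) = (-47254 - 33232)/(-21691 - 41253) = -80486/(-62944) = -80486*(-1/62944) = 5749/4496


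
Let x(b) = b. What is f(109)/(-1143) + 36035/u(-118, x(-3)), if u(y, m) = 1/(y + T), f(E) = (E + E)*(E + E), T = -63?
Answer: -7455076429/1143 ≈ -6.5224e+6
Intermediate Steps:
f(E) = 4*E² (f(E) = (2*E)*(2*E) = 4*E²)
u(y, m) = 1/(-63 + y) (u(y, m) = 1/(y - 63) = 1/(-63 + y))
f(109)/(-1143) + 36035/u(-118, x(-3)) = (4*109²)/(-1143) + 36035/(1/(-63 - 118)) = (4*11881)*(-1/1143) + 36035/(1/(-181)) = 47524*(-1/1143) + 36035/(-1/181) = -47524/1143 + 36035*(-181) = -47524/1143 - 6522335 = -7455076429/1143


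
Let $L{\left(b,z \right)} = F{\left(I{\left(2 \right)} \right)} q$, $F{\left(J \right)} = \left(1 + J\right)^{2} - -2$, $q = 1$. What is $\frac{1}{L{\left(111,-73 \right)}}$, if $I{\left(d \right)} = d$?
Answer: $\frac{1}{11} \approx 0.090909$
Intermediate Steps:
$F{\left(J \right)} = 2 + \left(1 + J\right)^{2}$ ($F{\left(J \right)} = \left(1 + J\right)^{2} + 2 = 2 + \left(1 + J\right)^{2}$)
$L{\left(b,z \right)} = 11$ ($L{\left(b,z \right)} = \left(2 + \left(1 + 2\right)^{2}\right) 1 = \left(2 + 3^{2}\right) 1 = \left(2 + 9\right) 1 = 11 \cdot 1 = 11$)
$\frac{1}{L{\left(111,-73 \right)}} = \frac{1}{11}$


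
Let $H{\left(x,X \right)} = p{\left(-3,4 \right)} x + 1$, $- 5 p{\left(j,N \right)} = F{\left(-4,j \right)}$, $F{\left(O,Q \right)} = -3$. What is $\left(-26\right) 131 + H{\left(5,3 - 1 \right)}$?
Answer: $-3402$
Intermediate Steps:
$p{\left(j,N \right)} = \frac{3}{5}$ ($p{\left(j,N \right)} = \left(- \frac{1}{5}\right) \left(-3\right) = \frac{3}{5}$)
$H{\left(x,X \right)} = 1 + \frac{3 x}{5}$ ($H{\left(x,X \right)} = \frac{3 x}{5} + 1 = 1 + \frac{3 x}{5}$)
$\left(-26\right) 131 + H{\left(5,3 - 1 \right)} = \left(-26\right) 131 + \left(1 + \frac{3}{5} \cdot 5\right) = -3406 + \left(1 + 3\right) = -3406 + 4 = -3402$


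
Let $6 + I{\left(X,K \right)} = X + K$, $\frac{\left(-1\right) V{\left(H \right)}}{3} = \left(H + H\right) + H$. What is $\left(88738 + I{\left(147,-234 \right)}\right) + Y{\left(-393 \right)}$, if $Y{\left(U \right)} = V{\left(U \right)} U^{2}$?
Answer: $546374758$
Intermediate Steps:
$V{\left(H \right)} = - 9 H$ ($V{\left(H \right)} = - 3 \left(\left(H + H\right) + H\right) = - 3 \left(2 H + H\right) = - 3 \cdot 3 H = - 9 H$)
$I{\left(X,K \right)} = -6 + K + X$ ($I{\left(X,K \right)} = -6 + \left(X + K\right) = -6 + \left(K + X\right) = -6 + K + X$)
$Y{\left(U \right)} = - 9 U^{3}$ ($Y{\left(U \right)} = - 9 U U^{2} = - 9 U^{3}$)
$\left(88738 + I{\left(147,-234 \right)}\right) + Y{\left(-393 \right)} = \left(88738 - 93\right) - 9 \left(-393\right)^{3} = \left(88738 - 93\right) - -546286113 = 88645 + 546286113 = 546374758$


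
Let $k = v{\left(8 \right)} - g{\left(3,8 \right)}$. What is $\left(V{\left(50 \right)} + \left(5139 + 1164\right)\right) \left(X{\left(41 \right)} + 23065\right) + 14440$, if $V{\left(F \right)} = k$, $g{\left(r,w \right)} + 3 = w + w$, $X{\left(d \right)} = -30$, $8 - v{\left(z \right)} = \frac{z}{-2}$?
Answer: $145181010$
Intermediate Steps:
$v{\left(z \right)} = 8 + \frac{z}{2}$ ($v{\left(z \right)} = 8 - \frac{z}{-2} = 8 - z \left(- \frac{1}{2}\right) = 8 - - \frac{z}{2} = 8 + \frac{z}{2}$)
$g{\left(r,w \right)} = -3 + 2 w$ ($g{\left(r,w \right)} = -3 + \left(w + w\right) = -3 + 2 w$)
$k = -1$ ($k = \left(8 + \frac{1}{2} \cdot 8\right) - \left(-3 + 2 \cdot 8\right) = \left(8 + 4\right) - \left(-3 + 16\right) = 12 - 13 = -1$)
$V{\left(F \right)} = -1$
$\left(V{\left(50 \right)} + \left(5139 + 1164\right)\right) \left(X{\left(41 \right)} + 23065\right) + 14440 = \left(-1 + \left(5139 + 1164\right)\right) \left(-30 + 23065\right) + 14440 = \left(-1 + 6303\right) 23035 + 14440 = 6302 \cdot 23035 + 14440 = 145166570 + 14440 = 145181010$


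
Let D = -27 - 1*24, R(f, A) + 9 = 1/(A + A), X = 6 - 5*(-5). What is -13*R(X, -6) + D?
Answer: 805/12 ≈ 67.083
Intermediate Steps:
X = 31 (X = 6 + 25 = 31)
R(f, A) = -9 + 1/(2*A) (R(f, A) = -9 + 1/(A + A) = -9 + 1/(2*A))
D = -51 (D = -27 - 24 = -51)
-13*R(X, -6) + D = -13*(-9 + (1/2)/(-6)) - 51 = -13*(-9 + (1/2)*(-1/6)) - 51 = -13*(-9 - 1/12) - 51 = -13*(-109/12) - 51 = 1417/12 - 51 = 805/12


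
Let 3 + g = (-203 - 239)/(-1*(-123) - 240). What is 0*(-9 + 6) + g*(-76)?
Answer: -532/9 ≈ -59.111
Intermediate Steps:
g = 7/9 (g = -3 + (-203 - 239)/(-1*(-123) - 240) = -3 - 442/(123 - 240) = -3 - 442/(-117) = -3 - 442*(-1/117) = -3 + 34/9 = 7/9 ≈ 0.77778)
0*(-9 + 6) + g*(-76) = 0*(-9 + 6) + (7/9)*(-76) = 0*(-3) - 532/9 = 0 - 532/9 = -532/9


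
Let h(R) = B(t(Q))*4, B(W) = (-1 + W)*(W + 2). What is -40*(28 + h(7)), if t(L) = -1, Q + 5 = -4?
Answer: -800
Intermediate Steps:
Q = -9 (Q = -5 - 4 = -9)
B(W) = (-1 + W)*(2 + W)
h(R) = -8 (h(R) = (-2 - 1 + (-1)²)*4 = (-2 - 1 + 1)*4 = -2*4 = -8)
-40*(28 + h(7)) = -40*(28 - 8) = -40*20 = -800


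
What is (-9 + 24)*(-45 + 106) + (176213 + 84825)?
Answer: 261953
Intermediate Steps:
(-9 + 24)*(-45 + 106) + (176213 + 84825) = 15*61 + 261038 = 915 + 261038 = 261953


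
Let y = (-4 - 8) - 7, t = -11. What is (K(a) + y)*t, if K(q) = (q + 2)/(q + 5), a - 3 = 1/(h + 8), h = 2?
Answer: 5456/27 ≈ 202.07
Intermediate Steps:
a = 31/10 (a = 3 + 1/(2 + 8) = 3 + 1/10 = 31/10 ≈ 3.1000)
K(q) = (2 + q)/(5 + q)
y = -19 (y = -12 - 7 = -19)
(K(a) + y)*t = ((2 + 31/10)/(5 + 31/10) - 19)*(-11) = ((51/10)/(81/10) - 19)*(-11) = ((10/81)*(51/10) - 19)*(-11) = (17/27 - 19)*(-11) = -496/27*(-11) = 5456/27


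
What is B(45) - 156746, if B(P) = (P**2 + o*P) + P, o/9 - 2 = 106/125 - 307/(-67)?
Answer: -254041913/1675 ≈ -1.5167e+5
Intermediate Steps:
o = 560043/8375 (o = 18 + 9*(106/125 - 307/(-67)) = 18 + 9*(106*(1/125) - 307*(-1/67)) = 18 + 9*(106/125 + 307/67) = 18 + 9*(45477/8375) = 18 + 409293/8375 = 560043/8375 ≈ 66.871)
B(P) = P**2 + 568418*P/8375 (B(P) = (P**2 + 560043*P/8375) + P = P**2 + 568418*P/8375)
B(45) - 156746 = (1/8375)*45*(568418 + 8375*45) - 156746 = (1/8375)*45*(568418 + 376875) - 156746 = (1/8375)*45*945293 - 156746 = 8507637/1675 - 156746 = -254041913/1675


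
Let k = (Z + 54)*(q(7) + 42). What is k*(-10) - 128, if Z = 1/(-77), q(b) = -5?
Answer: -1547946/77 ≈ -20103.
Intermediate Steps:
Z = -1/77 ≈ -0.012987
k = 153809/77 (k = (-1/77 + 54)*(-5 + 42) = (4157/77)*37 = 153809/77 ≈ 1997.5)
k*(-10) - 128 = (153809/77)*(-10) - 128 = -1538090/77 - 128 = -1547946/77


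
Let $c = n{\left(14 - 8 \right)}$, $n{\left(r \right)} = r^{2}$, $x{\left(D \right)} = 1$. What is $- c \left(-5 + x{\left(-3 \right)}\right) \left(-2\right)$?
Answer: $-288$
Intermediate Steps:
$c = 36$ ($c = \left(14 - 8\right)^{2} = 6^{2} = 36$)
$- c \left(-5 + x{\left(-3 \right)}\right) \left(-2\right) = - 36 \left(-5 + 1\right) \left(-2\right) = - 36 \left(\left(-4\right) \left(-2\right)\right) = - 36 \cdot 8 = \left(-1\right) 288 = -288$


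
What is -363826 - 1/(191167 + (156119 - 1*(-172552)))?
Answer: -189130580189/519838 ≈ -3.6383e+5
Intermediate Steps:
-363826 - 1/(191167 + (156119 - 1*(-172552))) = -363826 - 1/(191167 + (156119 + 172552)) = -363826 - 1/(191167 + 328671) = -363826 - 1/519838 = -189130580189/519838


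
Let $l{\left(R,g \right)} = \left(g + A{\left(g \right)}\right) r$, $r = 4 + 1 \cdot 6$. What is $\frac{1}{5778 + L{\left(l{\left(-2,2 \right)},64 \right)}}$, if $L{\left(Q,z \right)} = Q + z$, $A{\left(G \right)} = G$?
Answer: $\frac{1}{5882} \approx 0.00017001$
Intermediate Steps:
$r = 10$ ($r = 4 + 6 = 10$)
$l{\left(R,g \right)} = 20 g$ ($l{\left(R,g \right)} = \left(g + g\right) 10 = 2 g 10 = 20 g$)
$\frac{1}{5778 + L{\left(l{\left(-2,2 \right)},64 \right)}} = \frac{1}{5778 + \left(20 \cdot 2 + 64\right)} = \frac{1}{5778 + \left(40 + 64\right)} = \frac{1}{5778 + 104} = \frac{1}{5882}$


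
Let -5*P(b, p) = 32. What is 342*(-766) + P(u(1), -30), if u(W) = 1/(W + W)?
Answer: -1309892/5 ≈ -2.6198e+5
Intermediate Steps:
u(W) = 1/(2*W)
P(b, p) = -32/5 (P(b, p) = -⅕*32 = -32/5)
342*(-766) + P(u(1), -30) = 342*(-766) - 32/5 = -261972 - 32/5 = -1309892/5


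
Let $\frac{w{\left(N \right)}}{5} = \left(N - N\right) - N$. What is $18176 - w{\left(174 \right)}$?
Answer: $19046$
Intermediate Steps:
$w{\left(N \right)} = - 5 N$ ($w{\left(N \right)} = 5 \left(\left(N - N\right) - N\right) = 5 \left(0 - N\right) = 5 \left(- N\right) = - 5 N$)
$18176 - w{\left(174 \right)} = 18176 - \left(-5\right) 174 = 18176 - -870 = 18176 + 870 = 19046$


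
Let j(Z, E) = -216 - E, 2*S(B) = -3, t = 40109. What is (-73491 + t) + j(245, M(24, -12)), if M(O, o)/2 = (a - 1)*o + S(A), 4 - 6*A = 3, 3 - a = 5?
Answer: -33667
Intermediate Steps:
a = -2 (a = 3 - 1*5 = 3 - 5 = -2)
A = ⅙ (A = ⅔ - ⅙*3 = ⅔ - ½ = ⅙ ≈ 0.16667)
S(B) = -3/2 (S(B) = (½)*(-3) = -3/2)
M(O, o) = -3 - 6*o (M(O, o) = 2*((-2 - 1)*o - 3/2) = 2*(-3*o - 3/2) = 2*(-3/2 - 3*o) = -3 - 6*o)
(-73491 + t) + j(245, M(24, -12)) = (-73491 + 40109) + (-216 - (-3 - 6*(-12))) = -33382 + (-216 - (-3 + 72)) = -33382 + (-216 - 1*69) = -33382 + (-216 - 69) = -33382 - 285 = -33667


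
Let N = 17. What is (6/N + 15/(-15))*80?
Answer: -880/17 ≈ -51.765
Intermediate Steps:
(6/N + 15/(-15))*80 = (6/17 + 15/(-15))*80 = (6*(1/17) + 15*(-1/15))*80 = (6/17 - 1)*80 = -11/17*80 = -880/17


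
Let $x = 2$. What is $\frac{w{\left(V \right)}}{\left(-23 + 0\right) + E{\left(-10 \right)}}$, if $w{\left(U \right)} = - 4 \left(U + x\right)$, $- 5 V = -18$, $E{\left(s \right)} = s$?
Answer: $\frac{112}{165} \approx 0.67879$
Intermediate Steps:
$V = \frac{18}{5}$ ($V = \left(- \frac{1}{5}\right) \left(-18\right) = \frac{18}{5} \approx 3.6$)
$w{\left(U \right)} = -8 - 4 U$ ($w{\left(U \right)} = - 4 \left(U + 2\right) = - 4 \left(2 + U\right) = -8 - 4 U$)
$\frac{w{\left(V \right)}}{\left(-23 + 0\right) + E{\left(-10 \right)}} = \frac{-8 - \frac{72}{5}}{\left(-23 + 0\right) - 10} = \frac{-8 - \frac{72}{5}}{-23 - 10} = - \frac{112}{5 \left(-33\right)} = \left(- \frac{112}{5}\right) \left(- \frac{1}{33}\right) = \frac{112}{165}$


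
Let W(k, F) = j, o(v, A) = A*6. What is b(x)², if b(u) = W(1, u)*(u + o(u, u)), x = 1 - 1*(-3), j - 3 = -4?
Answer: 784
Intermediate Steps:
j = -1 (j = 3 - 4 = -1)
o(v, A) = 6*A
W(k, F) = -1
x = 4 (x = 1 + 3 = 4)
b(u) = -7*u (b(u) = -(u + 6*u) = -7*u)
b(x)² = (-7*4)² = (-28)² = 784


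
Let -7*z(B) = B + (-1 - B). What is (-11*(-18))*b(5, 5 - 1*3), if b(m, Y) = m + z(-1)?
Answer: 7128/7 ≈ 1018.3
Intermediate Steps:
z(B) = ⅐ (z(B) = -(B + (-1 - B))/7 = -⅐*(-1) = ⅐)
b(m, Y) = ⅐ + m (b(m, Y) = m + ⅐ = ⅐ + m)
(-11*(-18))*b(5, 5 - 1*3) = (-11*(-18))*(⅐ + 5) = 198*(36/7) = 7128/7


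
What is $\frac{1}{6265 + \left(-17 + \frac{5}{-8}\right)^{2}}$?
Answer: $\frac{64}{420841} \approx 0.00015208$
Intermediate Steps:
$\frac{1}{6265 + \left(-17 + \frac{5}{-8}\right)^{2}} = \frac{1}{6265 + \left(-17 + 5 \left(- \frac{1}{8}\right)\right)^{2}} = \frac{1}{6265 + \left(-17 - \frac{5}{8}\right)^{2}} = \frac{1}{6265 + \left(- \frac{141}{8}\right)^{2}} = \frac{1}{6265 + \frac{19881}{64}} = \frac{1}{\frac{420841}{64}} = \frac{64}{420841}$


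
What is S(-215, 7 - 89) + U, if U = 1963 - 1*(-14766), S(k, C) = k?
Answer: 16514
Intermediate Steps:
U = 16729 (U = 1963 + 14766 = 16729)
S(-215, 7 - 89) + U = -215 + 16729 = 16514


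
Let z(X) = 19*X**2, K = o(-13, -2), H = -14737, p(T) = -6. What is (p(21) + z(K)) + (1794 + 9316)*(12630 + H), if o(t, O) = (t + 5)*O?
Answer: -23403912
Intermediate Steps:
o(t, O) = O*(5 + t) (o(t, O) = (5 + t)*O = O*(5 + t))
K = 16 (K = -2*(5 - 13) = -2*(-8) = 16)
(p(21) + z(K)) + (1794 + 9316)*(12630 + H) = (-6 + 19*16**2) + (1794 + 9316)*(12630 - 14737) = (-6 + 19*256) + 11110*(-2107) = (-6 + 4864) - 23408770 = 4858 - 23408770 = -23403912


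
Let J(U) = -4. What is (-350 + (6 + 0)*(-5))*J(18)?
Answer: 1520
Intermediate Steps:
(-350 + (6 + 0)*(-5))*J(18) = (-350 + (6 + 0)*(-5))*(-4) = (-350 + 6*(-5))*(-4) = (-350 - 30)*(-4) = -380*(-4) = 1520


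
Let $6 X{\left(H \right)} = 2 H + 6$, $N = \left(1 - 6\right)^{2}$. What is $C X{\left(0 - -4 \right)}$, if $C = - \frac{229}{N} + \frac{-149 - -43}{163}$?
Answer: $- \frac{279839}{12225} \approx -22.891$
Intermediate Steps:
$N = 25$ ($N = \left(-5\right)^{2} = 25$)
$X{\left(H \right)} = 1 + \frac{H}{3}$ ($X{\left(H \right)} = \frac{2 H + 6}{6} = \frac{6 + 2 H}{6} = 1 + \frac{H}{3}$)
$C = - \frac{39977}{4075}$ ($C = - \frac{229}{25} + \frac{-149 - -43}{163} = \left(-229\right) \frac{1}{25} + \left(-149 + 43\right) \frac{1}{163} = - \frac{229}{25} - \frac{106}{163} = - \frac{39977}{4075} \approx -9.8103$)
$C X{\left(0 - -4 \right)} = - \frac{39977 \left(1 + \frac{0 - -4}{3}\right)}{4075} = - \frac{39977 \left(1 + \frac{0 + 4}{3}\right)}{4075} = - \frac{39977 \left(1 + \frac{1}{3} \cdot 4\right)}{4075} = - \frac{39977 \left(1 + \frac{4}{3}\right)}{4075} = \left(- \frac{39977}{4075}\right) \frac{7}{3} = - \frac{279839}{12225}$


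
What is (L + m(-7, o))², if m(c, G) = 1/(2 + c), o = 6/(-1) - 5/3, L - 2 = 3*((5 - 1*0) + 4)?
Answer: 20736/25 ≈ 829.44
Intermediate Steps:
L = 29 (L = 2 + 3*((5 - 1*0) + 4) = 2 + 3*((5 + 0) + 4) = 2 + 3*(5 + 4) = 2 + 3*9 = 2 + 27 = 29)
o = -23/3 (o = 6*(-1) - 5*⅓ = -6 - 5/3 = -23/3 ≈ -7.6667)
(L + m(-7, o))² = (29 + 1/(2 - 7))² = (29 + 1/(-5))² = (29 - ⅕)² = (144/5)² = 20736/25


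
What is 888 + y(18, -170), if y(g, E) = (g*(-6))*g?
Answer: -1056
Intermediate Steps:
y(g, E) = -6*g² (y(g, E) = (-6*g)*g = -6*g²)
888 + y(18, -170) = 888 - 6*18² = 888 - 6*324 = 888 - 1944 = -1056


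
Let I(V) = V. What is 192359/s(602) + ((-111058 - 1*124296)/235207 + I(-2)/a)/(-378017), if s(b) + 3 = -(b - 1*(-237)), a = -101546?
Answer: -124053455080414059409/543010778741571922 ≈ -228.45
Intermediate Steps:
s(b) = -240 - b (s(b) = -3 - (b - 1*(-237)) = -3 - (b + 237) = -3 - (237 + b) = -3 + (-237 - b) = -240 - b)
192359/s(602) + ((-111058 - 1*124296)/235207 + I(-2)/a)/(-378017) = 192359/(-240 - 1*602) + ((-111058 - 1*124296)/235207 - 2/(-101546))/(-378017) = 192359/(-240 - 602) + ((-111058 - 124296)*(1/235207) - 2*(-1/101546))*(-1/378017) = 192359/(-842) + (-235354*1/235207 + 1/50773)*(-1/378017) = 192359*(-1/842) + (-33622/33601 + 1/50773)*(-1/378017) = -192359/842 - 1707056205/1706023573*(-1/378017) = -192359/842 + 1707056205/644905912994741 = -124053455080414059409/543010778741571922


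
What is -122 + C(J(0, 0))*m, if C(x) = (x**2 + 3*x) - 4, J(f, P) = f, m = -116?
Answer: 342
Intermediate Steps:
C(x) = -4 + x**2 + 3*x
-122 + C(J(0, 0))*m = -122 + (-4 + 0**2 + 3*0)*(-116) = -122 + (-4 + 0 + 0)*(-116) = -122 - 4*(-116) = -122 + 464 = 342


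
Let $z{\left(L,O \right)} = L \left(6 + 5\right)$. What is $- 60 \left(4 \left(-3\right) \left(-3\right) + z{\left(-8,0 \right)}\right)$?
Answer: $3120$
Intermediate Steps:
$z{\left(L,O \right)} = 11 L$ ($z{\left(L,O \right)} = L 11 = 11 L$)
$- 60 \left(4 \left(-3\right) \left(-3\right) + z{\left(-8,0 \right)}\right) = - 60 \left(4 \left(-3\right) \left(-3\right) + 11 \left(-8\right)\right) = - 60 \left(\left(-12\right) \left(-3\right) - 88\right) = - 60 \left(36 - 88\right) = \left(-60\right) \left(-52\right) = 3120$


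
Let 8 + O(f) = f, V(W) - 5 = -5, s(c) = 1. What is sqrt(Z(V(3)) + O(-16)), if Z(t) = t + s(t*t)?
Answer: I*sqrt(23) ≈ 4.7958*I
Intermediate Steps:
V(W) = 0 (V(W) = 5 - 5 = 0)
O(f) = -8 + f
Z(t) = 1 + t (Z(t) = t + 1 = 1 + t)
sqrt(Z(V(3)) + O(-16)) = sqrt((1 + 0) + (-8 - 16)) = sqrt(1 - 24) = sqrt(-23) = I*sqrt(23)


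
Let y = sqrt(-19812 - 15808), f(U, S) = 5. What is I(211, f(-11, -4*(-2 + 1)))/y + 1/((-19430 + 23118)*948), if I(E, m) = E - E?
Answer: 1/3496224 ≈ 2.8602e-7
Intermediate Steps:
y = 2*I*sqrt(8905) (y = sqrt(-35620) = 2*I*sqrt(8905) ≈ 188.73*I)
I(E, m) = 0
I(211, f(-11, -4*(-2 + 1)))/y + 1/((-19430 + 23118)*948) = 0/((2*I*sqrt(8905))) + 1/((-19430 + 23118)*948) = 0*(-I*sqrt(8905)/17810) + (1/948)/3688 = 0 + (1/3688)*(1/948) = 0 + 1/3496224 = 1/3496224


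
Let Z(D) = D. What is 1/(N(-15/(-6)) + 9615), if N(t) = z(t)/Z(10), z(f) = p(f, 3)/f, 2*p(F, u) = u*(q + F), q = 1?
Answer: 100/961521 ≈ 0.00010400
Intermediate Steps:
p(F, u) = u*(1 + F)/2 (p(F, u) = (u*(1 + F))/2 = u*(1 + F)/2)
z(f) = (3/2 + 3*f/2)/f (z(f) = ((½)*3*(1 + f))/f = (3/2 + 3*f/2)/f)
N(t) = 3*(1 + t)/(20*t) (N(t) = (3*(1 + t)/(2*t))/10 = (3*(1 + t)/(2*t))*(⅒) = 3*(1 + t)/(20*t))
1/(N(-15/(-6)) + 9615) = 1/(3*(1 - 15/(-6))/(20*((-15/(-6)))) + 9615) = 1/(3*(1 - 15*(-⅙))/(20*((-15*(-⅙)))) + 9615) = 1/(3*(1 + 5/2)/(20*(5/2)) + 9615) = 1/((3/20)*(⅖)*(7/2) + 9615) = 1/(21/100 + 9615) = 1/(961521/100) = 100/961521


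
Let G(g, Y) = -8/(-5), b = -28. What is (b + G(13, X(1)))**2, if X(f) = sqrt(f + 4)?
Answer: 17424/25 ≈ 696.96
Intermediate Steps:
X(f) = sqrt(4 + f)
G(g, Y) = 8/5 (G(g, Y) = -8*(-1/5) = 8/5)
(b + G(13, X(1)))**2 = (-28 + 8/5)**2 = (-132/5)**2 = 17424/25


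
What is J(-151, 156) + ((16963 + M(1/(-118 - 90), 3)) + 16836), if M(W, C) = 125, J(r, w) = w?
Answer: 34080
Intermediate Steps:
J(-151, 156) + ((16963 + M(1/(-118 - 90), 3)) + 16836) = 156 + ((16963 + 125) + 16836) = 156 + (17088 + 16836) = 156 + 33924 = 34080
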